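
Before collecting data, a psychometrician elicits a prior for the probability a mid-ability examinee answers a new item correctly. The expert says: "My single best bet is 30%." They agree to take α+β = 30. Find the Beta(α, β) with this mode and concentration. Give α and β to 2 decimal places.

α = 9.40, β = 20.60

For α,β > 1 the Beta mode is (α−1)/(α+β−2). With α+β = 30, the mode is (α−1)/28.
Set (α−1)/28 = 0.3 → α = 1 + 0.3·28 = 9.40.
β = 30 − α = 20.60.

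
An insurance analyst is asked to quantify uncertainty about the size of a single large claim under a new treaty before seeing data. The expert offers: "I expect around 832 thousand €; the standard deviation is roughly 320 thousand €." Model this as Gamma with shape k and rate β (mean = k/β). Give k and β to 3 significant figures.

k ≈ 6.76, β ≈ 0.00813

For Gamma(k, rate β): mean = k/β, variance = k/β², so CV = 1/√k.
CV = SD/mean = 320/832 = 0.3846, hence k = 1/CV² = 6.76.
Then β = k/mean = 6.76/832 = 0.00813.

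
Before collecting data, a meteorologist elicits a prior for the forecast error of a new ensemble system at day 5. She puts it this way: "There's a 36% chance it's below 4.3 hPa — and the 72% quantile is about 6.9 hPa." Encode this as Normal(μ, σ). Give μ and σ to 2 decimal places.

The p-quantile of Normal(μ,σ) is μ + z_p·σ, with z_{0.36} = -0.3585 and z_{0.72} = 0.5828.
Eliminate σ: μ = (z₂·x₁ − z₁·x₂)/(z₂ − z₁) = (0.5828·4.3 − (-0.3585)·6.9)/0.9413 = 5.29.
Then σ = (x₂ − x₁)/(z₂ − z₁) = (6.9 − 4.3)/0.9413 = 2.76.

μ = 5.29, σ = 2.76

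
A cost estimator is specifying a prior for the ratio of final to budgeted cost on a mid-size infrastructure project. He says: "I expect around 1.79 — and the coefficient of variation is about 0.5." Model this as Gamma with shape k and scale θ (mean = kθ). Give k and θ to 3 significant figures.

k ≈ 4, θ ≈ 0.448

For Gamma(k, scale θ): mean = kθ, variance = kθ², so CV = 1/√k.
CV = 0.5, hence k = 1/CV² = 4.
Then θ = mean/k = 1.79/4 = 0.448.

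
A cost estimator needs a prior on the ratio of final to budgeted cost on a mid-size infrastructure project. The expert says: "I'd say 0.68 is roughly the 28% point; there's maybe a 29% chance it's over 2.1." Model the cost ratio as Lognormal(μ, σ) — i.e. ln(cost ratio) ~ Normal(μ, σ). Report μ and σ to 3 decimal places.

μ ≈ 0.193, σ ≈ 0.992

If T ~ Lognormal(μ,σ) then ln T ~ Normal(μ,σ), so the p-quantile of ln T is μ + z_p·σ.
ln(0.68) = -0.3857 and ln(2.1) = 0.7419; z_{0.28} = -0.5828, z_{0.71} = 0.5534.
σ = (0.7419 − -0.3857)/(0.5534 − (-0.5828)) = 0.992.
μ = -0.3857 − (-0.5828)·0.992 = 0.193.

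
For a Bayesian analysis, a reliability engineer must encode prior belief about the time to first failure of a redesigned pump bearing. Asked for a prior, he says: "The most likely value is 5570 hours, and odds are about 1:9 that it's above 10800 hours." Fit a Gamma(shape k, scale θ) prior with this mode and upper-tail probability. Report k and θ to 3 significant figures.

Gamma(k,θ) with k>1 has mode (k−1)θ, so θ = 5570/(k−1).
Need P(X < 10800) = 0.9 with θ tied to k this way. Start at k = 2, θ = 5570: P(X<10800) ≈ 0.577.
Too low — raise k to concentrate. Iterating converges to k ≈ 5.37.
Then θ = 5570/(5.37−1) ≈ 1280.

k ≈ 5.37, θ ≈ 1280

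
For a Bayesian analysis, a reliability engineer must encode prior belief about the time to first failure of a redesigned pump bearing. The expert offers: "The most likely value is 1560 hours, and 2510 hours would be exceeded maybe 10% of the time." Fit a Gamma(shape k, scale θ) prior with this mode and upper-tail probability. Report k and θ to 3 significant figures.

Gamma(k,θ) with k>1 has mode (k−1)θ, so θ = 1560/(k−1).
Need P(X < 2510) = 0.9 with θ tied to k this way. Start at k = 2, θ = 1560: P(X<2510) ≈ 0.478.
Too low — raise k to concentrate. Iterating converges to k ≈ 9.31.
Then θ = 1560/(9.31−1) ≈ 188.

k ≈ 9.31, θ ≈ 188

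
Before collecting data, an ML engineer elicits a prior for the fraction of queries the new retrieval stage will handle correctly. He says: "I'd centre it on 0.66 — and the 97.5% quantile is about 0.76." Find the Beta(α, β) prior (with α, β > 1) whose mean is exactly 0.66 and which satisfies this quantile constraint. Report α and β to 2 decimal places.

α ≈ 51.73, β ≈ 26.65

With mean 0.66 fixed, write α = 0.66s, β = 0.34s where s = α+β.
Need P(θ < 0.76) = 0.975 under Beta(0.66s, 0.34s). Normal approximation: (q−m)/√(m(1−m)/s) ≈ z_{0.975} = 1.96, so s ≈ 0.66·0.34·(1.96)²/(0.76−0.66)² = 86.2.
At s = 86.2: P(θ<0.76) ≈ 0.980. Adjusting to match 0.975 gives s ≈ 78.38.
So α = 0.66·78.38 ≈ 51.73, β = 0.34·78.38 ≈ 26.65.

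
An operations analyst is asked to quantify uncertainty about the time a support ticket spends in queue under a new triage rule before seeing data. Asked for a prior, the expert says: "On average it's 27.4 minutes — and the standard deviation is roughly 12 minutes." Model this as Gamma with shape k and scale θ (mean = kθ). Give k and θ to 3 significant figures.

For Gamma(k, scale θ): mean = kθ, variance = kθ², so CV = 1/√k.
CV = SD/mean = 12/27.4 = 0.438, hence k = 1/CV² = 5.21.
Then θ = mean/k = 27.4/5.21 = 5.26.

k ≈ 5.21, θ ≈ 5.26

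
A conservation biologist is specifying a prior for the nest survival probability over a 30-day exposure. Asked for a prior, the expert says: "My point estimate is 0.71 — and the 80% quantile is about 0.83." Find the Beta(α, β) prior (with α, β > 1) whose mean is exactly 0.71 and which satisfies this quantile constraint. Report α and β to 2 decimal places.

α ≈ 7.46, β ≈ 3.05

With mean 0.71 fixed, write α = 0.71s, β = 0.29s where s = α+β.
Need P(θ < 0.83) = 0.8 under Beta(0.71s, 0.29s). Normal approximation: (q−m)/√(m(1−m)/s) ≈ z_{0.8} = 0.842, so s ≈ 0.71·0.29·(0.842)²/(0.83−0.71)² = 10.1.
At s = 10.1: P(θ<0.83) ≈ 0.794. Adjusting to match 0.8 gives s ≈ 10.51.
So α = 0.71·10.51 ≈ 7.46, β = 0.29·10.51 ≈ 3.05.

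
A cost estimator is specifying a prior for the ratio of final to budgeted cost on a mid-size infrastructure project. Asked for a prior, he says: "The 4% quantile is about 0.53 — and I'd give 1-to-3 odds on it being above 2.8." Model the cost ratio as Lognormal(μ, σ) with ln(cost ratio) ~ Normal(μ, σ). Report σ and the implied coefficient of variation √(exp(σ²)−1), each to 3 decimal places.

σ ≈ 0.686, CV ≈ 0.776

If T ~ Lognormal(μ,σ) then ln T ~ Normal(μ,σ), so the p-quantile of ln T is μ + z_p·σ.
ln(0.53) = -0.6349 and ln(2.8) = 1.03; z_{0.04} = -1.751, z_{0.75} = 0.6745.
σ = (1.03 − -0.6349)/(0.6745 − (-1.751)) = 0.686.
μ = -0.6349 − (-1.751)·0.686 = 0.567.
CV = √(exp(σ²)−1) = √(exp(0.4711)−1) = 0.776.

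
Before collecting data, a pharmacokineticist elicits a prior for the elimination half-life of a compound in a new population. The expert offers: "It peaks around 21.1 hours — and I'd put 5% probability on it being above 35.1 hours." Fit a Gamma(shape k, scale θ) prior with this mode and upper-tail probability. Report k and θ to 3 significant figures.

Gamma(k,θ) with k>1 has mode (k−1)θ, so θ = 21.1/(k−1).
Need P(X < 35.1) = 0.95 with θ tied to k this way. Start at k = 2, θ = 21.1: P(X<35.1) ≈ 0.495.
Too low — raise k to concentrate. Iterating converges to k ≈ 11.8.
Then θ = 21.1/(11.8−1) ≈ 1.96.

k ≈ 11.8, θ ≈ 1.96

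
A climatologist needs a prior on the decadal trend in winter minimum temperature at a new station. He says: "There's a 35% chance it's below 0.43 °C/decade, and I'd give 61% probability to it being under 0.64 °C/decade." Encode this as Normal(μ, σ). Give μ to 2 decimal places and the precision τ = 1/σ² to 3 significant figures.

The p-quantile of Normal(μ,σ) is μ + z_p·σ, with z_{0.35} = -0.3853 and z_{0.61} = 0.2793.
Eliminate σ: μ = (z₂·x₁ − z₁·x₂)/(z₂ − z₁) = (0.2793·0.43 − (-0.3853)·0.64)/0.6646 = 0.55.
Then σ = (x₂ − x₁)/(z₂ − z₁) = (0.64 − 0.43)/0.6646 = 0.32.
Precision τ = 1/σ² = 1/0.316² = 10.

μ = 0.55, τ = 10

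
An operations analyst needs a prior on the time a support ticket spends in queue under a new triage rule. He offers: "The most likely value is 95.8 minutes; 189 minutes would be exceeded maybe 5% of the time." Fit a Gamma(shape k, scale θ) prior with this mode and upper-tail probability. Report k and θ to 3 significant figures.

Gamma(k,θ) with k>1 has mode (k−1)θ, so θ = 95.8/(k−1).
Need P(X < 189) = 0.95 with θ tied to k this way. Start at k = 2, θ = 95.8: P(X<189) ≈ 0.587.
Too low — raise k to concentrate. Iterating converges to k ≈ 7.01.
Then θ = 95.8/(7.01−1) ≈ 15.9.

k ≈ 7.01, θ ≈ 15.9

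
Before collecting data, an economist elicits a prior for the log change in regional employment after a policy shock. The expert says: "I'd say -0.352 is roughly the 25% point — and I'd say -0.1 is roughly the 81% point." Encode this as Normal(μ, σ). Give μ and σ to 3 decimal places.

μ = -0.243, σ = 0.162

The p-quantile of Normal(μ,σ) is μ + z_p·σ, with z_{0.25} = -0.6745 and z_{0.81} = 0.8779.
Eliminate σ: μ = (z₂·x₁ − z₁·x₂)/(z₂ − z₁) = (0.8779·-0.352 − (-0.6745)·-0.1)/1.552 = -0.243.
Then σ = (x₂ − x₁)/(z₂ − z₁) = (-0.1 − -0.352)/1.552 = 0.162.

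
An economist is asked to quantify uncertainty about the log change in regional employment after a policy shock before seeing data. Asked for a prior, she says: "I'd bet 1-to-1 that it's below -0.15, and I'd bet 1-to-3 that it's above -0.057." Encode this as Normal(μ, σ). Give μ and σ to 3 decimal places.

The p-quantile of Normal(μ,σ) is μ + z_p·σ, with z_{0.5} = 0 and z_{0.75} = 0.6745.
Eliminate σ: μ = (z₂·x₁ − z₁·x₂)/(z₂ − z₁) = (0.6745·-0.15 − (0)·-0.057)/0.6745 = -0.150.
Then σ = (x₂ − x₁)/(z₂ − z₁) = (-0.057 − -0.15)/0.6745 = 0.138.

μ = -0.150, σ = 0.138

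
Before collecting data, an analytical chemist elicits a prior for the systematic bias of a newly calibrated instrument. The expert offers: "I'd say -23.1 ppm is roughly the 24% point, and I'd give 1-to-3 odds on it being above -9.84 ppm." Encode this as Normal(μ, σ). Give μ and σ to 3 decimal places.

The p-quantile of Normal(μ,σ) is μ + z_p·σ, with z_{0.24} = -0.7063 and z_{0.75} = 0.6745.
Eliminate σ: μ = (z₂·x₁ − z₁·x₂)/(z₂ − z₁) = (0.6745·-23.1 − (-0.7063)·-9.84)/1.381 = -16.317.
Then σ = (x₂ − x₁)/(z₂ − z₁) = (-9.84 − -23.1)/1.381 = 9.603.

μ = -16.317, σ = 9.603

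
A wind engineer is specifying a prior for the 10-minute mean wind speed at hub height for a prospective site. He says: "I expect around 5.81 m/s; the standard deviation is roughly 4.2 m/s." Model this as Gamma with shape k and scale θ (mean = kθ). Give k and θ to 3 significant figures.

For Gamma(k, scale θ): mean = kθ, variance = kθ², so CV = 1/√k.
CV = SD/mean = 4.2/5.81 = 0.7229, hence k = 1/CV² = 1.91.
Then θ = mean/k = 5.81/1.91 = 3.04.

k ≈ 1.91, θ ≈ 3.04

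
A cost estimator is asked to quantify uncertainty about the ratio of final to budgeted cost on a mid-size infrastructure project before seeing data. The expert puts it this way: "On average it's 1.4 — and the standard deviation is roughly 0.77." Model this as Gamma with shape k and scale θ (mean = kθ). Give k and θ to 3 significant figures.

k ≈ 3.31, θ ≈ 0.423

For Gamma(k, scale θ): mean = kθ, variance = kθ², so CV = 1/√k.
CV = SD/mean = 0.77/1.4 = 0.55, hence k = 1/CV² = 3.31.
Then θ = mean/k = 1.4/3.31 = 0.423.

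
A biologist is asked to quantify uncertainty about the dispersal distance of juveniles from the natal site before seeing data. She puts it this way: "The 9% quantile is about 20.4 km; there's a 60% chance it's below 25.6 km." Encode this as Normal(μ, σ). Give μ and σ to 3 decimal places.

The p-quantile of Normal(μ,σ) is μ + z_p·σ, with z_{0.09} = -1.341 and z_{0.6} = 0.2533.
Eliminate σ: μ = (z₂·x₁ − z₁·x₂)/(z₂ − z₁) = (0.2533·20.4 − (-1.341)·25.6)/1.594 = 24.774.
Then σ = (x₂ − x₁)/(z₂ − z₁) = (25.6 − 20.4)/1.594 = 3.262.

μ = 24.774, σ = 3.262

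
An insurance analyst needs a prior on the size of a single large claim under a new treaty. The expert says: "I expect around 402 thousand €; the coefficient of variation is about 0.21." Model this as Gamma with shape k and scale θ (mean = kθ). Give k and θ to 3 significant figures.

For Gamma(k, scale θ): mean = kθ, variance = kθ², so CV = 1/√k.
CV = 0.21, hence k = 1/CV² = 22.7.
Then θ = mean/k = 402/22.7 = 17.7.

k ≈ 22.7, θ ≈ 17.7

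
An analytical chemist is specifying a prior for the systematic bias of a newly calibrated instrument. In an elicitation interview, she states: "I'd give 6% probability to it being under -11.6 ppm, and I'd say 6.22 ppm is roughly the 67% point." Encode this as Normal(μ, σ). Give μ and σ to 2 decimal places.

For Normal(μ,σ), the p-quantile is μ + z_p·σ. Here z_{0.06} = -1.555, z_{0.67} = 0.4399.
So -11.6 = μ − 1.555σ and 6.22 = μ + 0.4399σ.
Subtracting: σ = (6.22 − -11.6)/(0.4399 − (-1.555)) = 8.93.
Then μ = -11.6 − (-1.555)·8.93 = 2.29.

μ = 2.29, σ = 8.93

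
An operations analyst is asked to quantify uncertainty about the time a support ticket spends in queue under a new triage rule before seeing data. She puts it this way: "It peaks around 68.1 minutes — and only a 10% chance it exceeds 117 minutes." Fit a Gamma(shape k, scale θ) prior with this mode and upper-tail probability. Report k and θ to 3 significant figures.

k ≈ 7.47, θ ≈ 10.5

Gamma(k,θ) with k>1 has mode (k−1)θ, so θ = 68.1/(k−1).
Need P(X < 117) = 0.9 with θ tied to k this way. Start at k = 2, θ = 68.1: P(X<117) ≈ 0.512.
Too low — raise k to concentrate. Iterating converges to k ≈ 7.47.
Then θ = 68.1/(7.47−1) ≈ 10.5.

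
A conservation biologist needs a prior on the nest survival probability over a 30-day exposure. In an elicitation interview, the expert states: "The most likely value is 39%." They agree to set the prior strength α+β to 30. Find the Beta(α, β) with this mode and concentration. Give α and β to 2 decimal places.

For α,β > 1 the Beta mode is (α−1)/(α+β−2). With α+β = 30, the mode is (α−1)/28.
Set (α−1)/28 = 0.39 → α = 1 + 0.39·28 = 11.92.
β = 30 − α = 18.08.

α = 11.92, β = 18.08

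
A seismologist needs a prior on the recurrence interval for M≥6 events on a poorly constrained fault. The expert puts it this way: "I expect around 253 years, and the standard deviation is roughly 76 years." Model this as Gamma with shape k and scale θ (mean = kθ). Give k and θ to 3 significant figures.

For Gamma(k, scale θ): mean = kθ, variance = kθ², so CV = 1/√k.
CV = SD/mean = 76/253 = 0.3004, hence k = 1/CV² = 11.1.
Then θ = mean/k = 253/11.1 = 22.8.

k ≈ 11.1, θ ≈ 22.8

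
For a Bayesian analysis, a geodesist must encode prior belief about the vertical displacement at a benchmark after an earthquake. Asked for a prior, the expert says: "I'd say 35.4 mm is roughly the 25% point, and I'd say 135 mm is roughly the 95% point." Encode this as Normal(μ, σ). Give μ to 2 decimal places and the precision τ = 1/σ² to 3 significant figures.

μ = 64.36, τ = 0.000542

The p-quantile of Normal(μ,σ) is μ + z_p·σ, with z_{0.25} = -0.6745 and z_{0.95} = 1.645.
Eliminate σ: μ = (z₂·x₁ − z₁·x₂)/(z₂ − z₁) = (1.645·35.4 − (-0.6745)·135)/2.319 = 64.36.
Then σ = (x₂ − x₁)/(z₂ − z₁) = (135 − 35.4)/2.319 = 42.94.
Precision τ = 1/σ² = 1/42.94² = 0.000542.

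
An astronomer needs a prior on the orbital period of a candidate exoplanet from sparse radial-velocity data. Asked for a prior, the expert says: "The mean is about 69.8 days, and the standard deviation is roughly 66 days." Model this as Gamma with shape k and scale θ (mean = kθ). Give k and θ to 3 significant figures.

k ≈ 1.12, θ ≈ 62.4

For Gamma(k, scale θ): mean = kθ, variance = kθ², so CV = 1/√k.
CV = SD/mean = 66/69.8 = 0.9456, hence k = 1/CV² = 1.12.
Then θ = mean/k = 69.8/1.12 = 62.4.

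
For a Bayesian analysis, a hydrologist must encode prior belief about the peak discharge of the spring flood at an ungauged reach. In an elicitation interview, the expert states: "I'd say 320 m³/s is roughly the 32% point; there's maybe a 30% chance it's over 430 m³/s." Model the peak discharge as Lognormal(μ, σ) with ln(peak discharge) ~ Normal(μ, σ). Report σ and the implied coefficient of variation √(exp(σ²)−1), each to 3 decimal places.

If T ~ Lognormal(μ,σ) then ln T ~ Normal(μ,σ), so the p-quantile of ln T is μ + z_p·σ.
ln(320) = 5.768 and ln(430) = 6.064; z_{0.32} = -0.4677, z_{0.7} = 0.5244.
σ = (6.064 − 5.768)/(0.5244 − (-0.4677)) = 0.298.
μ = 5.768 − (-0.4677)·0.298 = 5.908.
CV = √(exp(σ²)−1) = √(exp(0.0887)−1) = 0.305.

σ ≈ 0.298, CV ≈ 0.305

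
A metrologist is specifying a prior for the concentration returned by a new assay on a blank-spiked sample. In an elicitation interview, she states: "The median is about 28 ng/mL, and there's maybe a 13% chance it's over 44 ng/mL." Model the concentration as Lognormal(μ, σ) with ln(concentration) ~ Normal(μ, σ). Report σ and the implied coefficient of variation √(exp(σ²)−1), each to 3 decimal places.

σ ≈ 0.401, CV ≈ 0.418

If T ~ Lognormal(μ,σ) then ln T ~ Normal(μ,σ), so the p-quantile of ln T is μ + z_p·σ.
ln(28) = 3.332 and ln(44) = 3.784; z_{0.5} = 0, z_{0.87} = 1.126.
σ = (3.784 − 3.332)/(1.126 − (0)) = 0.401.
μ = 3.332 − (0)·0.401 = 3.332.
CV = √(exp(σ²)−1) = √(exp(0.1610)−1) = 0.418.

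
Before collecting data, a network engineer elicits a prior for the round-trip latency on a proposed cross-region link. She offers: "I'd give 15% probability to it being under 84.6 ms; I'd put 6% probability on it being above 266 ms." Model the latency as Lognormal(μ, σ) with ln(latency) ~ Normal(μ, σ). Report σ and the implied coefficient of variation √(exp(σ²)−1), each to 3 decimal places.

If T ~ Lognormal(μ,σ) then ln T ~ Normal(μ,σ), so the p-quantile of ln T is μ + z_p·σ.
ln(84.6) = 4.438 and ln(266) = 5.583; z_{0.15} = -1.036, z_{0.94} = 1.555.
σ = (5.583 − 4.438)/(1.555 − (-1.036)) = 0.442.
μ = 4.438 − (-1.036)·0.442 = 4.896.
CV = √(exp(σ²)−1) = √(exp(0.1954)−1) = 0.465.

σ ≈ 0.442, CV ≈ 0.465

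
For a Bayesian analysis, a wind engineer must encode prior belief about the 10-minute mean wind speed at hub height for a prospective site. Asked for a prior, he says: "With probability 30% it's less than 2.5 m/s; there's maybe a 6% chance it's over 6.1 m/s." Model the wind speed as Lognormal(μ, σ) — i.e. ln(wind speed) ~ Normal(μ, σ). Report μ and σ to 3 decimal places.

μ ≈ 1.141, σ ≈ 0.429

If T ~ Lognormal(μ,σ) then ln T ~ Normal(μ,σ), so the p-quantile of ln T is μ + z_p·σ.
ln(2.5) = 0.9163 and ln(6.1) = 1.808; z_{0.3} = -0.5244, z_{0.94} = 1.555.
σ = (1.808 − 0.9163)/(1.555 − (-0.5244)) = 0.429.
μ = 0.9163 − (-0.5244)·0.429 = 1.141.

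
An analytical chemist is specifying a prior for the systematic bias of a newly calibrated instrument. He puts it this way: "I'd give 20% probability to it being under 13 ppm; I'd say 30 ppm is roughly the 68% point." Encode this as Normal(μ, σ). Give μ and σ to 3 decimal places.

The p-quantile of Normal(μ,σ) is μ + z_p·σ, with z_{0.2} = -0.8416 and z_{0.68} = 0.4677.
Eliminate σ: μ = (z₂·x₁ − z₁·x₂)/(z₂ − z₁) = (0.4677·13 − (-0.8416)·30)/1.309 = 23.927.
Then σ = (x₂ − x₁)/(z₂ − z₁) = (30 − 13)/1.309 = 12.984.

μ = 23.927, σ = 12.984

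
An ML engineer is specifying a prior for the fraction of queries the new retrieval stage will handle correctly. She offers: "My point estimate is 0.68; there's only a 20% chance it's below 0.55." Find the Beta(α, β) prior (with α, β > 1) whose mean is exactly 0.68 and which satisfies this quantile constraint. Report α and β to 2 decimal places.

With mean 0.68 fixed, write α = 0.68s, β = 0.32s where s = α+β.
Need P(θ < 0.55) = 0.2 under Beta(0.68s, 0.32s). Normal approximation: (q−m)/√(m(1−m)/s) ≈ z_{0.2} = -0.842, so s ≈ 0.68·0.32·(-0.842)²/(0.55−0.68)² = 9.1.
At s = 9.1: P(θ<0.55) ≈ 0.194. Adjusting to match 0.2 gives s ≈ 8.56.
So α = 0.68·8.56 ≈ 5.82, β = 0.32·8.56 ≈ 2.74.

α ≈ 5.82, β ≈ 2.74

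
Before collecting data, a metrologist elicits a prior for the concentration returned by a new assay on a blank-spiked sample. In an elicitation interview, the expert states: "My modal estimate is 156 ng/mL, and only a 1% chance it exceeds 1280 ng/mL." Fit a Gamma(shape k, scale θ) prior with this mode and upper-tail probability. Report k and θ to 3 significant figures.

k ≈ 1.75, θ ≈ 208

Gamma(k,θ) with k>1 has mode (k−1)θ, so θ = 156/(k−1).
Need P(X < 1280) = 0.99 with θ tied to k this way. Start at k = 2, θ = 156: P(X<1280) ≈ 0.997.
Too high — lower k to spread out. Iterating converges to k ≈ 1.75.
Then θ = 156/(1.75−1) ≈ 208.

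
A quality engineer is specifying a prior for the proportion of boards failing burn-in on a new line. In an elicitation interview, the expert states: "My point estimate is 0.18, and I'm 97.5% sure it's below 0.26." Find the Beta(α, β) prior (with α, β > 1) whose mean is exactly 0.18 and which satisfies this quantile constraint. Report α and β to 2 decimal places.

α ≈ 18.27, β ≈ 83.24

With mean 0.18 fixed, write α = 0.18s, β = 0.82s where s = α+β.
Need P(θ < 0.26) = 0.975 under Beta(0.18s, 0.82s). Normal approximation: (q−m)/√(m(1−m)/s) ≈ z_{0.975} = 1.96, so s ≈ 0.18·0.82·(1.96)²/(0.26−0.18)² = 88.6.
At s = 88.6: P(θ<0.26) ≈ 0.967. Adjusting to match 0.975 gives s ≈ 101.52.
So α = 0.18·101.52 ≈ 18.27, β = 0.82·101.52 ≈ 83.24.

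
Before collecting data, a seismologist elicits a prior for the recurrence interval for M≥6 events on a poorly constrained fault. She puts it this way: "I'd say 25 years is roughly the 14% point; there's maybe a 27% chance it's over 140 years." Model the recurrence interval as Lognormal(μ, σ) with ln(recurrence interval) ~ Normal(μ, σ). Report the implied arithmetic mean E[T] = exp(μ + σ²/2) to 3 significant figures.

E[T] ≈ 126 years

If T ~ Lognormal(μ,σ) then ln T ~ Normal(μ,σ), so the p-quantile of ln T is μ + z_p·σ.
ln(25) = 3.219 and ln(140) = 4.942; z_{0.14} = -1.08, z_{0.73} = 0.6128.
σ = (4.942 − 3.219)/(0.6128 − (-1.08)) = 1.018.
μ = 3.219 − (-1.08)·1.018 = 4.318.
E[T] = exp(μ + σ²/2) = exp(4.318 + 0.5177) = 126 years.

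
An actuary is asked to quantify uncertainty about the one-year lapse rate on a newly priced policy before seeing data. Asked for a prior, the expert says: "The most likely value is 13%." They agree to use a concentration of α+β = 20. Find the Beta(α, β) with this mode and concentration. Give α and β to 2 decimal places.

α = 3.34, β = 16.66

For α,β > 1 the Beta mode is (α−1)/(α+β−2). With α+β = 20, the mode is (α−1)/18.
Set (α−1)/18 = 0.13 → α = 1 + 0.13·18 = 3.34.
β = 20 − α = 16.66.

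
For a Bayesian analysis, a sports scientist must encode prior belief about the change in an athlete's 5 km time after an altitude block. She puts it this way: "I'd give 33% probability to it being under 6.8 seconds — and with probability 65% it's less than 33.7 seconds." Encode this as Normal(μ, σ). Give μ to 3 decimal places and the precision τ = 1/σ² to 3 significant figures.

For Normal(μ,σ), the p-quantile is μ + z_p·σ. Here z_{0.33} = -0.4399, z_{0.65} = 0.3853.
So 6.8 = μ − 0.4399σ and 33.7 = μ + 0.3853σ.
Subtracting: σ = (33.7 − 6.8)/(0.3853 − (-0.4399)) = 32.597.
Then μ = 6.8 − (-0.4399)·32.597 = 21.140.
Precision τ = 1/σ² = 1/32.6² = 0.000941.

μ = 21.140, τ = 0.000941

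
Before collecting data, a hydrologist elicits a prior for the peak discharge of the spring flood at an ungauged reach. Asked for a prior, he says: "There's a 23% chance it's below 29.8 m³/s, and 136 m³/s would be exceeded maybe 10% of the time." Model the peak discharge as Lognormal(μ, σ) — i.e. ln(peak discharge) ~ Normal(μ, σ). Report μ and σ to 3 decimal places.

If T ~ Lognormal(μ,σ) then ln T ~ Normal(μ,σ), so the p-quantile of ln T is μ + z_p·σ.
ln(29.8) = 3.395 and ln(136) = 4.913; z_{0.23} = -0.7388, z_{0.9} = 1.282.
σ = (4.913 − 3.395)/(1.282 − (-0.7388)) = 0.751.
μ = 3.395 − (-0.7388)·0.751 = 3.950.

μ ≈ 3.950, σ ≈ 0.751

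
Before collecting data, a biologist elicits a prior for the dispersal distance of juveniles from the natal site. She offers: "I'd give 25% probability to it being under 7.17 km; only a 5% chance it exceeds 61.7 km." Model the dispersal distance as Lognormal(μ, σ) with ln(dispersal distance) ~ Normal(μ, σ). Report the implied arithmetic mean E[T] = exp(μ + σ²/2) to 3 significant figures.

If T ~ Lognormal(μ,σ) then ln T ~ Normal(μ,σ), so the p-quantile of ln T is μ + z_p·σ.
ln(7.17) = 1.97 and ln(61.7) = 4.122; z_{0.25} = -0.6745, z_{0.95} = 1.645.
σ = (4.122 − 1.97)/(1.645 − (-0.6745)) = 0.928.
μ = 1.97 − (-0.6745)·0.928 = 2.596.
E[T] = exp(μ + σ²/2) = exp(2.596 + 0.4306) = 20.6 km.

E[T] ≈ 20.6 km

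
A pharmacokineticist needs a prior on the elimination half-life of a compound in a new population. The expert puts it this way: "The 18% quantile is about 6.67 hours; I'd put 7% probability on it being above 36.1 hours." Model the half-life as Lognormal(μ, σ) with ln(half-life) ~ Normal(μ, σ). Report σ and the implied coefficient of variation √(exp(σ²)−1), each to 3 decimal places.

σ ≈ 0.706, CV ≈ 0.804

If T ~ Lognormal(μ,σ) then ln T ~ Normal(μ,σ), so the p-quantile of ln T is μ + z_p·σ.
ln(6.67) = 1.898 and ln(36.1) = 3.586; z_{0.18} = -0.9154, z_{0.93} = 1.476.
σ = (3.586 − 1.898)/(1.476 − (-0.9154)) = 0.706.
μ = 1.898 − (-0.9154)·0.706 = 2.544.
CV = √(exp(σ²)−1) = √(exp(0.4987)−1) = 0.804.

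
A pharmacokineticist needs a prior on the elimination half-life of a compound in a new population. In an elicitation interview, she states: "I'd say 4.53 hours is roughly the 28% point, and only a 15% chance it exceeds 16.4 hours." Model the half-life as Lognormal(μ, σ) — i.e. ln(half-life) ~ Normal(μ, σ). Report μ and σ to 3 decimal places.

If T ~ Lognormal(μ,σ) then ln T ~ Normal(μ,σ), so the p-quantile of ln T is μ + z_p·σ.
ln(4.53) = 1.511 and ln(16.4) = 2.797; z_{0.28} = -0.5828, z_{0.85} = 1.036.
σ = (2.797 − 1.511)/(1.036 − (-0.5828)) = 0.795.
μ = 1.511 − (-0.5828)·0.795 = 1.974.

μ ≈ 1.974, σ ≈ 0.795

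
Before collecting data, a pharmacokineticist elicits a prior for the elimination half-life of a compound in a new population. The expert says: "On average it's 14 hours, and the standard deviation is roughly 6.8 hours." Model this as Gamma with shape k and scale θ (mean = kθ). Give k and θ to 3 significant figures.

k ≈ 4.24, θ ≈ 3.3

For Gamma(k, scale θ): mean = kθ, variance = kθ², so CV = 1/√k.
CV = SD/mean = 6.8/14 = 0.4857, hence k = 1/CV² = 4.24.
Then θ = mean/k = 14/4.24 = 3.3.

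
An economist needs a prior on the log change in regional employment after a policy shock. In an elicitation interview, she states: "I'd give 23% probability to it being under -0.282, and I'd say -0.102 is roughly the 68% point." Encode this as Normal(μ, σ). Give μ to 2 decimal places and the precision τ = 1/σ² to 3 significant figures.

For Normal(μ,σ), the p-quantile is μ + z_p·σ. Here z_{0.23} = -0.7388, z_{0.68} = 0.4677.
So -0.282 = μ − 0.7388σ and -0.102 = μ + 0.4677σ.
Subtracting: σ = (-0.102 − -0.282)/(0.4677 − (-0.7388)) = 0.15.
Then μ = -0.282 − (-0.7388)·0.15 = -0.17.
Precision τ = 1/σ² = 1/0.1492² = 44.9.

μ = -0.17, τ = 44.9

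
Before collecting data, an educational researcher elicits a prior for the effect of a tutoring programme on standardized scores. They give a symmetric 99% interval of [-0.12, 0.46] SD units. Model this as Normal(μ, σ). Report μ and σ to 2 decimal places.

μ = 0.17, σ = 0.11

A symmetric 99% interval runs μ ± z·σ with z = 2.576.
Half-width = 0.29, so σ = 0.29/2.576 = 0.11.
μ is the interval midpoint, 0.17.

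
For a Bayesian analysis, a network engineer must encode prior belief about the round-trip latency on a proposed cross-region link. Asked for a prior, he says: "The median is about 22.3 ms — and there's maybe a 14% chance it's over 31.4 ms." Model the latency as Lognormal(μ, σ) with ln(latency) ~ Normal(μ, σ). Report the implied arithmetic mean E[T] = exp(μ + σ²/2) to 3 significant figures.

If T ~ Lognormal(μ,σ) then ln T ~ Normal(μ,σ), so the p-quantile of ln T is μ + z_p·σ.
ln(22.3) = 3.105 and ln(31.4) = 3.447; z_{0.5} = 0, z_{0.86} = 1.08.
σ = (3.447 − 3.105)/(1.08 − (0)) = 0.317.
μ = 3.105 − (0)·0.317 = 3.105.
E[T] = exp(μ + σ²/2) = exp(3.105 + 0.0502) = 23.4 ms.

E[T] ≈ 23.4 ms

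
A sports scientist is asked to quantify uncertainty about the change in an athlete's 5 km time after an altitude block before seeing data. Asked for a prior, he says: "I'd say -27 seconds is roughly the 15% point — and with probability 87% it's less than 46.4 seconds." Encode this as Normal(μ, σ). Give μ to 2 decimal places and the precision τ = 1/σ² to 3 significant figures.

μ = 8.17, τ = 0.000868

For Normal(μ,σ), the p-quantile is μ + z_p·σ. Here z_{0.15} = -1.036, z_{0.87} = 1.126.
So -27 = μ − 1.036σ and 46.4 = μ + 1.126σ.
Subtracting: σ = (46.4 − -27)/(1.126 − (-1.036)) = 33.94.
Then μ = -27 − (-1.036)·33.94 = 8.17.
Precision τ = 1/σ² = 1/33.94² = 0.000868.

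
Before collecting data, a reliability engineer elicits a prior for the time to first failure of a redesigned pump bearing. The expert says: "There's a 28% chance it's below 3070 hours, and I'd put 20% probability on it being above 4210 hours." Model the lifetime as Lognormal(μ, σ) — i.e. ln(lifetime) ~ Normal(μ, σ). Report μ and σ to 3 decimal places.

μ ≈ 8.159, σ ≈ 0.222

If T ~ Lognormal(μ,σ) then ln T ~ Normal(μ,σ), so the p-quantile of ln T is μ + z_p·σ.
ln(3070) = 8.029 and ln(4210) = 8.345; z_{0.28} = -0.5828, z_{0.8} = 0.8416.
σ = (8.345 − 8.029)/(0.8416 − (-0.5828)) = 0.222.
μ = 8.029 − (-0.5828)·0.222 = 8.159.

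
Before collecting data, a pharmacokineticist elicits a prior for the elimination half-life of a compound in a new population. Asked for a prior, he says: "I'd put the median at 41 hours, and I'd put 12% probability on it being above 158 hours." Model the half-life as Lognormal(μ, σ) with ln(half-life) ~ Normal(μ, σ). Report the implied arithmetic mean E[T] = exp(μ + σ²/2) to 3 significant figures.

E[T] ≈ 79.3 hours

If T ~ Lognormal(μ,σ) then ln T ~ Normal(μ,σ), so the p-quantile of ln T is μ + z_p·σ.
ln(41) = 3.714 and ln(158) = 5.063; z_{0.5} = 0, z_{0.88} = 1.175.
σ = (5.063 − 3.714)/(1.175 − (0)) = 1.148.
μ = 3.714 − (0)·1.148 = 3.714.
E[T] = exp(μ + σ²/2) = exp(3.714 + 0.6591) = 79.3 hours.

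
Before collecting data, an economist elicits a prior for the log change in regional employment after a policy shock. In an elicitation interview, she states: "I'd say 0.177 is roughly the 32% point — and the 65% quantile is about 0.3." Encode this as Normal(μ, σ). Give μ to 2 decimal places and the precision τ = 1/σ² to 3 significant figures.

The p-quantile of Normal(μ,σ) is μ + z_p·σ, with z_{0.32} = -0.4677 and z_{0.65} = 0.3853.
Eliminate σ: μ = (z₂·x₁ − z₁·x₂)/(z₂ − z₁) = (0.3853·0.177 − (-0.4677)·0.3)/0.853 = 0.24.
Then σ = (x₂ − x₁)/(z₂ − z₁) = (0.3 − 0.177)/0.853 = 0.14.
Precision τ = 1/σ² = 1/0.1442² = 48.1.

μ = 0.24, τ = 48.1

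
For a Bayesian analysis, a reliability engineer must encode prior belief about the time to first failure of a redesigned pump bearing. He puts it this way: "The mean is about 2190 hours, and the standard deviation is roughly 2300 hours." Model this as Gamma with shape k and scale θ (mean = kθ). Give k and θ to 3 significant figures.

k ≈ 0.907, θ ≈ 2420

For Gamma(k, scale θ): mean = kθ, variance = kθ², so CV = 1/√k.
CV = SD/mean = 2300/2190 = 1.05, hence k = 1/CV² = 0.907.
Then θ = mean/k = 2190/0.907 = 2420.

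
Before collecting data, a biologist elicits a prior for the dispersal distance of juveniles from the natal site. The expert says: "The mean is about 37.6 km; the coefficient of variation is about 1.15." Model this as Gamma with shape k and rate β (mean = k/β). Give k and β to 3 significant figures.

k ≈ 0.756, β ≈ 0.0201

For Gamma(k, rate β): mean = k/β, variance = k/β², so CV = 1/√k.
CV = 1.15, hence k = 1/CV² = 0.756.
Then β = k/mean = 0.756/37.6 = 0.0201.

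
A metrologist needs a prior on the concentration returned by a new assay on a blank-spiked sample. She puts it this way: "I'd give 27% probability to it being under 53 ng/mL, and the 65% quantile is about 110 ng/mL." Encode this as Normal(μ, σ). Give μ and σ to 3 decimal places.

The p-quantile of Normal(μ,σ) is μ + z_p·σ, with z_{0.27} = -0.6128 and z_{0.65} = 0.3853.
Eliminate σ: μ = (z₂·x₁ − z₁·x₂)/(z₂ − z₁) = (0.3853·53 − (-0.6128)·110)/0.9981 = 87.996.
Then σ = (x₂ − x₁)/(z₂ − z₁) = (110 − 53)/0.9981 = 57.107.

μ = 87.996, σ = 57.107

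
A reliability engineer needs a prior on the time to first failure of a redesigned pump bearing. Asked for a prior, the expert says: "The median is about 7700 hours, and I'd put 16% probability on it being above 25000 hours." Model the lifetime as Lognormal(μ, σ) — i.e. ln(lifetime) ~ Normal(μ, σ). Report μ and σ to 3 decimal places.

μ ≈ 8.949, σ ≈ 1.184

If T ~ Lognormal(μ,σ) then ln T ~ Normal(μ,σ), so the p-quantile of ln T is μ + z_p·σ.
ln(7700) = 8.949 and ln(25000) = 10.13; z_{0.5} = 0, z_{0.84} = 0.9945.
σ = (10.13 − 8.949)/(0.9945 − (0)) = 1.184.
μ = 8.949 − (0)·1.184 = 8.949.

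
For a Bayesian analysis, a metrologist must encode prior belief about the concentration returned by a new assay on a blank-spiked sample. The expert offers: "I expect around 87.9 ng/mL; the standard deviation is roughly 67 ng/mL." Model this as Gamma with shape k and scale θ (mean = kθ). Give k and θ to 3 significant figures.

k ≈ 1.72, θ ≈ 51.1

For Gamma(k, scale θ): mean = kθ, variance = kθ², so CV = 1/√k.
CV = SD/mean = 67/87.9 = 0.7622, hence k = 1/CV² = 1.72.
Then θ = mean/k = 87.9/1.72 = 51.1.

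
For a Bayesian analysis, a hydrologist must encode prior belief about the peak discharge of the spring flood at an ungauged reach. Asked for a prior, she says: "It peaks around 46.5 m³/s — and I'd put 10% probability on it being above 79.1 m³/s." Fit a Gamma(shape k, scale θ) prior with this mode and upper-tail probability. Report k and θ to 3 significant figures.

Gamma(k,θ) with k>1 has mode (k−1)θ, so θ = 46.5/(k−1).
Need P(X < 79.1) = 0.9 with θ tied to k this way. Start at k = 2, θ = 46.5: P(X<79.1) ≈ 0.507.
Too low — raise k to concentrate. Iterating converges to k ≈ 7.71.
Then θ = 46.5/(7.71−1) ≈ 6.93.

k ≈ 7.71, θ ≈ 6.93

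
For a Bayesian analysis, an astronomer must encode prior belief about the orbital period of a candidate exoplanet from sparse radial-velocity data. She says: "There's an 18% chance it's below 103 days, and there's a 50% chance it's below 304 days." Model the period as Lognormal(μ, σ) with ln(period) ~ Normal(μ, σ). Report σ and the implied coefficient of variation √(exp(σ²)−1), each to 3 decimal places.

σ ≈ 1.182, CV ≈ 1.746

If T ~ Lognormal(μ,σ) then ln T ~ Normal(μ,σ), so the p-quantile of ln T is μ + z_p·σ.
ln(103) = 4.635 and ln(304) = 5.717; z_{0.18} = -0.9154, z_{0.5} = 0.
σ = (5.717 − 4.635)/(0 − (-0.9154)) = 1.182.
μ = 4.635 − (-0.9154)·1.182 = 5.717.
CV = √(exp(σ²)−1) = √(exp(1.3980)−1) = 1.746.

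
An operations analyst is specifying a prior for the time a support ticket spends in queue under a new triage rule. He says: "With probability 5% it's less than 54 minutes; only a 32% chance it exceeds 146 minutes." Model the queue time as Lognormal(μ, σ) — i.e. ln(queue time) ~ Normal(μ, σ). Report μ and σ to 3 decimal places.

μ ≈ 4.763, σ ≈ 0.471

If T ~ Lognormal(μ,σ) then ln T ~ Normal(μ,σ), so the p-quantile of ln T is μ + z_p·σ.
ln(54) = 3.989 and ln(146) = 4.984; z_{0.05} = -1.645, z_{0.68} = 0.4677.
σ = (4.984 − 3.989)/(0.4677 − (-1.645)) = 0.471.
μ = 3.989 − (-1.645)·0.471 = 4.763.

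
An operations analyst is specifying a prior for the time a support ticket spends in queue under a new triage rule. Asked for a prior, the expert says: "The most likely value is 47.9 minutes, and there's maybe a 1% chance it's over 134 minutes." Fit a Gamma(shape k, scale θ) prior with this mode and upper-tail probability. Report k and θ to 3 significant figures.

k ≈ 5.32, θ ≈ 11.1

Gamma(k,θ) with k>1 has mode (k−1)θ, so θ = 47.9/(k−1).
Need P(X < 134) = 0.99 with θ tied to k this way. Start at k = 2, θ = 47.9: P(X<134) ≈ 0.768.
Too low — raise k to concentrate. Iterating converges to k ≈ 5.32.
Then θ = 47.9/(5.32−1) ≈ 11.1.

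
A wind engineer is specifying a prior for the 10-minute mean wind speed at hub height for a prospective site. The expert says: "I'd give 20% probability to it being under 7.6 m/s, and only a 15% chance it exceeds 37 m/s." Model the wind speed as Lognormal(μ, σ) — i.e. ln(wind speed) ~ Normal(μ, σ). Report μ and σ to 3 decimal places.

μ ≈ 2.737, σ ≈ 0.843

If T ~ Lognormal(μ,σ) then ln T ~ Normal(μ,σ), so the p-quantile of ln T is μ + z_p·σ.
ln(7.6) = 2.028 and ln(37) = 3.611; z_{0.2} = -0.8416, z_{0.85} = 1.036.
σ = (3.611 − 2.028)/(1.036 − (-0.8416)) = 0.843.
μ = 2.028 − (-0.8416)·0.843 = 2.737.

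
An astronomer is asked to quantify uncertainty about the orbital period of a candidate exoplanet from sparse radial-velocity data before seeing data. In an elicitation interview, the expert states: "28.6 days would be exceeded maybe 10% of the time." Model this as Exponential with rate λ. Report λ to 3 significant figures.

P(T > 28.6) = e^(−λ·28.6) = 0.1, so λ = −ln(0.1)/28.6 = 0.0805.

λ ≈ 0.0805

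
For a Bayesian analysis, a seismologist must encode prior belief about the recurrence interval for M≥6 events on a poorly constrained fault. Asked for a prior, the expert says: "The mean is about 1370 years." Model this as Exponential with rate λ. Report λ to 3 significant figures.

Exponential mean = 1/λ, so λ = 1/1370.0 = 0.00073.

λ ≈ 0.00073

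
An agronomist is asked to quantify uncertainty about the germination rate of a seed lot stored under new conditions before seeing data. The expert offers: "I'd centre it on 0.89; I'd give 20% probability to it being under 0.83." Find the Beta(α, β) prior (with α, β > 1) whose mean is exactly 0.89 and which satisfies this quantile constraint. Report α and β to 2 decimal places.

With mean 0.89 fixed, write α = 0.89s, β = 0.11s where s = α+β.
Need P(θ < 0.83) = 0.2 under Beta(0.89s, 0.11s). Normal approximation: (q−m)/√(m(1−m)/s) ≈ z_{0.2} = -0.842, so s ≈ 0.89·0.11·(-0.842)²/(0.83−0.89)² = 19.3.
At s = 19.3: P(θ<0.83) ≈ 0.180. Adjusting to match 0.2 gives s ≈ 14.22.
So α = 0.89·14.22 ≈ 12.65, β = 0.11·14.22 ≈ 1.56.

α ≈ 12.65, β ≈ 1.56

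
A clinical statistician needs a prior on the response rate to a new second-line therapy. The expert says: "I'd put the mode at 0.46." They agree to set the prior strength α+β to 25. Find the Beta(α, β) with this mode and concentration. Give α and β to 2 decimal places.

α = 11.58, β = 13.42

For α,β > 1 the Beta mode is (α−1)/(α+β−2). With α+β = 25, the mode is (α−1)/23.
Set (α−1)/23 = 0.46 → α = 1 + 0.46·23 = 11.58.
β = 25 − α = 13.42.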